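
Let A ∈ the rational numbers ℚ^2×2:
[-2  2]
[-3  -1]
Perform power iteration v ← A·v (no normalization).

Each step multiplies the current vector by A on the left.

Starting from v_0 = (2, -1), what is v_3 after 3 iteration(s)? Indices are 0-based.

v_0 = (2, -1).
v_1 = A·v_0 = (-6, -5).
v_2 = A·v_1 = (2, 23).
v_3 = A·v_2 = (42, -29).

v_3 = (42, -29)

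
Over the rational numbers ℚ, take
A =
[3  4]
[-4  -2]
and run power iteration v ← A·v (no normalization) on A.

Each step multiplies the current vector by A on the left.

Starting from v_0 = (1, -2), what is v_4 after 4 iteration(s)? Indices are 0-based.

v_4 = (185, -180)

v_0 = (1, -2).
v_1 = A·v_0 = (-5, 0).
v_2 = A·v_1 = (-15, 20).
v_3 = A·v_2 = (35, 20).
v_4 = A·v_3 = (185, -180).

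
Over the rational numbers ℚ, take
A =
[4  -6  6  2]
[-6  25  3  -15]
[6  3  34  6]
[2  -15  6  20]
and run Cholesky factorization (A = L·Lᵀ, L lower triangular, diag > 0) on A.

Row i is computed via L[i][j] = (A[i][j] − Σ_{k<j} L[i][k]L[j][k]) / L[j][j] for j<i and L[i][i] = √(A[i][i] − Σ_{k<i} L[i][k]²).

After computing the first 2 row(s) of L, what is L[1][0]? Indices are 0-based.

Step 1: L[0][0] = √(4) = 2.
  L[1][0] = (-6) / L[0][0] = -3.
Step 2: L[1][1] = √(16) = 4.

L[1][0] = -3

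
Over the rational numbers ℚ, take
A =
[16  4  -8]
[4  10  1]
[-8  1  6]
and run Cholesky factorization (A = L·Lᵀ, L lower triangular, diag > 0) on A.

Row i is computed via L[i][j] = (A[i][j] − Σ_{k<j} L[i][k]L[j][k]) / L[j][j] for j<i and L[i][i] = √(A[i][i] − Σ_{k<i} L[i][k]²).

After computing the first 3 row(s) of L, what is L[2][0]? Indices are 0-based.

L[2][0] = -2

Step 1: L[0][0] = √(16) = 4.
  L[1][0] = (4) / L[0][0] = 1.
Step 2: L[1][1] = √(9) = 3.
  L[2][0] = (-8) / L[0][0] = -2.
  L[2][1] = (3) / L[1][1] = 1.
Step 3: L[2][2] = √(1) = 1.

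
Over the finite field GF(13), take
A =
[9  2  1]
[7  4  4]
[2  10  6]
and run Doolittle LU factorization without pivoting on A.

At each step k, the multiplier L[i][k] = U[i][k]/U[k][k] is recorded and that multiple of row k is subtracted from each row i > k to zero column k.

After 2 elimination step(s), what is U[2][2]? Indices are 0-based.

U[2][2] = 5

Step 1: pivot at (0,0) is 9.
  row1 ← row1 − (8)·row0  ⇒  L[1][0]=8, U row1=(0, 1, 9)
  row2 ← row2 − (6)·row0  ⇒  L[2][0]=6, U row2=(0, 11, 0)
Step 2: pivot at (1,1) is 1.
  row2 ← row2 − (11)·row1  ⇒  L[2][1]=11, U row2=(0, 0, 5)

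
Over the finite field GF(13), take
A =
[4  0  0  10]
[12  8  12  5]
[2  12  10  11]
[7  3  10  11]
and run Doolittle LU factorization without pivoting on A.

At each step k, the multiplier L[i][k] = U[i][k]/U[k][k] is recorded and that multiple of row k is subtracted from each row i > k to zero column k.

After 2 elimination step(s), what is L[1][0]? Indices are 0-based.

k=0: U[0][0]=4
  eliminate (1,0): mult=3, new row 1: (0, 8, 12, 1); set L[1][0]=3
  eliminate (2,0): mult=7, new row 2: (0, 12, 10, 6); set L[2][0]=7
  eliminate (3,0): mult=5, new row 3: (0, 3, 10, 0); set L[3][0]=5
k=1: U[1][1]=8
  eliminate (2,1): mult=8, new row 2: (0, 0, 5, 11); set L[2][1]=8
  eliminate (3,1): mult=2, new row 3: (0, 0, 12, 11); set L[3][1]=2

L[1][0] = 3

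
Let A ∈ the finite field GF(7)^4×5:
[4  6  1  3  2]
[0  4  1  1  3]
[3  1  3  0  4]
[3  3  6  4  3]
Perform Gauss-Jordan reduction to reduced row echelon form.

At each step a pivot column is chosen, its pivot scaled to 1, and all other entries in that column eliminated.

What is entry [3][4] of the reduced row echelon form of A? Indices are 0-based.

M[3][4] = 1

step 1: normalize row 0 (÷4) = (1, 5, 2, 6, 4)
  row 2: subtract 3×row0 = (0, 0, 4, 3, 6)
  row 3: subtract 3×row0 = (0, 2, 0, 0, 5)
step 2: normalize row 1 (÷4) = (0, 1, 2, 2, 6)
  row 0: subtract 5×row1 = (1, 0, 6, 3, 2)
  row 3: subtract 2×row1 = (0, 0, 3, 3, 0)
step 3: normalize row 2 (÷4) = (0, 0, 1, 6, 5)
  row 0: subtract 6×row2 = (1, 0, 0, 2, 0)
  row 1: subtract 2×row2 = (0, 1, 0, 4, 3)
  row 3: subtract 3×row2 = (0, 0, 0, 6, 6)
step 4: normalize row 3 (÷6) = (0, 0, 0, 1, 1)
  row 0: subtract 2×row3 = (1, 0, 0, 0, 5)
  row 1: subtract 4×row3 = (0, 1, 0, 0, 6)
  row 2: subtract 6×row3 = (0, 0, 1, 0, 6)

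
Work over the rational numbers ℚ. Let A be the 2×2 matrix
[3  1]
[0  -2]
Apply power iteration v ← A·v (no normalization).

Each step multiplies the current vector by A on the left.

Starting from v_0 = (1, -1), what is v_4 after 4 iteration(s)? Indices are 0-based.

v_0 = (1, -1).
v_1 = A·v_0 = (2, 2).
v_2 = A·v_1 = (8, -4).
v_3 = A·v_2 = (20, 8).
v_4 = A·v_3 = (68, -16).

v_4 = (68, -16)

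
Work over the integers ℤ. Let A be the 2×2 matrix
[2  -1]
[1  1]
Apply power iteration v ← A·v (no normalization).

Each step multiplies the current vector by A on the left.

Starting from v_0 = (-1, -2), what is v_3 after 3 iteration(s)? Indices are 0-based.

v_3 = (9, 0)

v_0 = (-1, -2).
v_1 = A·v_0 = (0, -3).
v_2 = A·v_1 = (3, -3).
v_3 = A·v_2 = (9, 0).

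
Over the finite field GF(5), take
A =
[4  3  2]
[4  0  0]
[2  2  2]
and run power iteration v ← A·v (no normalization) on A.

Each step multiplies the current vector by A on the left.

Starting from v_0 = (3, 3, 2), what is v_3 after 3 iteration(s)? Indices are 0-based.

v_3 = (4, 2, 3)

v_0 = (3, 3, 2).
v_1 = A·v_0 = (0, 2, 1).
v_2 = A·v_1 = (3, 0, 1).
v_3 = A·v_2 = (4, 2, 3).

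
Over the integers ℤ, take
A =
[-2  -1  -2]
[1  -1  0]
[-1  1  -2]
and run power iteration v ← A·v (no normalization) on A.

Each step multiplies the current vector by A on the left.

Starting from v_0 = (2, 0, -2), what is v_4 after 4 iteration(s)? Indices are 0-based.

v_4 = (-48, 22, -38)

v_0 = (2, 0, -2).
v_1 = A·v_0 = (0, 2, 2).
v_2 = A·v_1 = (-6, -2, -2).
v_3 = A·v_2 = (18, -4, 8).
v_4 = A·v_3 = (-48, 22, -38).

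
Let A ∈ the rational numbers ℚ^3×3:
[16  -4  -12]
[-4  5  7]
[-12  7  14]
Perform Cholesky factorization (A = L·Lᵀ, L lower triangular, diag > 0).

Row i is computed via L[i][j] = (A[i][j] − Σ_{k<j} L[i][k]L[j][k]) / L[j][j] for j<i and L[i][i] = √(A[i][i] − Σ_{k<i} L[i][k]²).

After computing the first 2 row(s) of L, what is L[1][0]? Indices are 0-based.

Step 1: L[0][0] = √(16) = 4.
  L[1][0] = (-4) / L[0][0] = -1.
Step 2: L[1][1] = √(4) = 2.

L[1][0] = -1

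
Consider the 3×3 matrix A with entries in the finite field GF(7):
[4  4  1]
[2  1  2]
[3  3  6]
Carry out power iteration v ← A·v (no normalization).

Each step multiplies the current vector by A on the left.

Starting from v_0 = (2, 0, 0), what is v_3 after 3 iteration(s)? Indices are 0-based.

v_3 = (3, 4, 4)

v_0 = (2, 0, 0).
v_1 = A·v_0 = (1, 4, 6).
v_2 = A·v_1 = (5, 4, 2).
v_3 = A·v_2 = (3, 4, 4).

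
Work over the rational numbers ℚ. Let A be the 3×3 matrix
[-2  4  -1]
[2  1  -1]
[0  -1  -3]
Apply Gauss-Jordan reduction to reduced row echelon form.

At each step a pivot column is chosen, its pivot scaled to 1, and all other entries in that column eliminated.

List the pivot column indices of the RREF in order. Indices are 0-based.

[1] R0 /= -2  ⇒  (1, -2, 1/2)
     R1 -= 2·R0  ⇒  (0, 5, -2)
[2] R1 /= 5  ⇒  (0, 1, -2/5)
     R0 -= -2·R1  ⇒  (1, 0, -3/10)
     R2 -= -1·R1  ⇒  (0, 0, -17/5)
[3] R2 /= -17/5  ⇒  (0, 0, 1)
     R0 -= -3/10·R2  ⇒  (1, 0, 0)
     R1 -= -2/5·R2  ⇒  (0, 1, 0)

pivot columns: 0, 1, 2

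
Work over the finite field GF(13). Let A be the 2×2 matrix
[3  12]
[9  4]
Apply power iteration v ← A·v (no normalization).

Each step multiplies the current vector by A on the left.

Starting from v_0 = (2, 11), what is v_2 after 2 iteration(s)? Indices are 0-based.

v_2 = (1, 8)

v_0 = (2, 11).
v_1 = A·v_0 = (8, 10).
v_2 = A·v_1 = (1, 8).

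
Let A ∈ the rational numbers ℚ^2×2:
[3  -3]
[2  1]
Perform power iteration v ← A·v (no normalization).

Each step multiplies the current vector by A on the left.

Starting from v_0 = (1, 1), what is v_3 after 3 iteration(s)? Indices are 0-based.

v_3 = (-36, -15)

v_0 = (1, 1).
v_1 = A·v_0 = (0, 3).
v_2 = A·v_1 = (-9, 3).
v_3 = A·v_2 = (-36, -15).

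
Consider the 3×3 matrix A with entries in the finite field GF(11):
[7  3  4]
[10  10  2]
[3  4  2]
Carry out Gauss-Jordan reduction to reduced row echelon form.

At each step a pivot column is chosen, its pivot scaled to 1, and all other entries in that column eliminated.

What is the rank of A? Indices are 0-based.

rank = 3

pivot(0,0)=7: scale R0 → (1, 2, 10)
  clear (1,0): R1 −= (10)R0 → (0, 1, 1)
  clear (2,0): R2 −= (3)R0 → (0, 9, 5)
pivot(1,1)=1: scale R1 → (0, 1, 1)
  clear (0,1): R0 −= (2)R1 → (1, 0, 8)
  clear (2,1): R2 −= (9)R1 → (0, 0, 7)
pivot(2,2)=7: scale R2 → (0, 0, 1)
  clear (0,2): R0 −= (8)R2 → (1, 0, 0)
  clear (1,2): R1 −= (1)R2 → (0, 1, 0)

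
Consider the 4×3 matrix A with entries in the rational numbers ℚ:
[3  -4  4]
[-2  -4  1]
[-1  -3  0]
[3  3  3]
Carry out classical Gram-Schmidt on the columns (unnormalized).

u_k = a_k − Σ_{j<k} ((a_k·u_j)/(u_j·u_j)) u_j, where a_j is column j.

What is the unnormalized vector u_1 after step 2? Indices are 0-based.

Step 1: u_0 = a_0 = (3, -2, -1, 3).
Step 2: u_1 = a_1 − (8/23)·u_0 = (-116/23, -76/23, -61/23, 45/23).

u_1 = (-116/23, -76/23, -61/23, 45/23)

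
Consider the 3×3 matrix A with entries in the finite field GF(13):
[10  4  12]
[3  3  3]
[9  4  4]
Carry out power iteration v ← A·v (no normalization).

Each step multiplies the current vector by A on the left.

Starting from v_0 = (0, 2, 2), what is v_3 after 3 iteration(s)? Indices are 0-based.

v_3 = (5, 1, 2)

v_0 = (0, 2, 2).
v_1 = A·v_0 = (6, 12, 3).
v_2 = A·v_1 = (1, 11, 10).
v_3 = A·v_2 = (5, 1, 2).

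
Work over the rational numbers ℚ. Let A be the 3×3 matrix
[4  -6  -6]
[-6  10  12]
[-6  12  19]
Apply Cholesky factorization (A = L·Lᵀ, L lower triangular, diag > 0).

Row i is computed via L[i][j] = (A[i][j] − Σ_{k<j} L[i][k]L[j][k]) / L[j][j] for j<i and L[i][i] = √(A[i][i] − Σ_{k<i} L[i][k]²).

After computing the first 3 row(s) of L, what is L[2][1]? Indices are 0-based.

L[2][1] = 3

Step 1: L[0][0] = √(4) = 2.
  L[1][0] = (-6) / L[0][0] = -3.
Step 2: L[1][1] = √(1) = 1.
  L[2][0] = (-6) / L[0][0] = -3.
  L[2][1] = (3) / L[1][1] = 3.
Step 3: L[2][2] = √(1) = 1.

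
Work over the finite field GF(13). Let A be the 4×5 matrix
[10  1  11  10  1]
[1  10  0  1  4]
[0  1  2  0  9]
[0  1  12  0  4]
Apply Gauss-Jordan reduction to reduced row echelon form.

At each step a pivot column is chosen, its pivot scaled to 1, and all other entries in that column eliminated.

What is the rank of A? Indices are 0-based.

pivot(0,0)=10: scale R0 → (1, 4, 5, 1, 4)
  clear (1,0): R1 −= (1)R0 → (0, 6, 8, 0, 0)
pivot(1,1)=6: scale R1 → (0, 1, 10, 0, 0)
  clear (0,1): R0 −= (4)R1 → (1, 0, 4, 1, 4)
  clear (2,1): R2 −= (1)R1 → (0, 0, 5, 0, 9)
  clear (3,1): R3 −= (1)R1 → (0, 0, 2, 0, 4)
pivot(2,2)=5: scale R2 → (0, 0, 1, 0, 7)
  clear (0,2): R0 −= (4)R2 → (1, 0, 0, 1, 2)
  clear (1,2): R1 −= (10)R2 → (0, 1, 0, 0, 8)
  clear (3,2): R3 −= (2)R2 → (0, 0, 0, 0, 3)
col 3: no nonzero at/below row 3; advance.
pivot(3,4)=3: scale R3 → (0, 0, 0, 0, 1)
  clear (0,4): R0 −= (2)R3 → (1, 0, 0, 1, 0)
  clear (1,4): R1 −= (8)R3 → (0, 1, 0, 0, 0)
  clear (2,4): R2 −= (7)R3 → (0, 0, 1, 0, 0)

rank = 4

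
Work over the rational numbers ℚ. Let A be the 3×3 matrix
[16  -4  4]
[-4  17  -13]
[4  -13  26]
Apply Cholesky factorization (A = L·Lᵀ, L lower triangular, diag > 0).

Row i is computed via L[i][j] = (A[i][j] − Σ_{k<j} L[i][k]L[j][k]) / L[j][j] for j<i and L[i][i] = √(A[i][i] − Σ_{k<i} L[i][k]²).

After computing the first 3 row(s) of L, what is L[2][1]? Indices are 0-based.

L[2][1] = -3

Step 1: L[0][0] = √(16) = 4.
  L[1][0] = (-4) / L[0][0] = -1.
Step 2: L[1][1] = √(16) = 4.
  L[2][0] = (4) / L[0][0] = 1.
  L[2][1] = (-12) / L[1][1] = -3.
Step 3: L[2][2] = √(16) = 4.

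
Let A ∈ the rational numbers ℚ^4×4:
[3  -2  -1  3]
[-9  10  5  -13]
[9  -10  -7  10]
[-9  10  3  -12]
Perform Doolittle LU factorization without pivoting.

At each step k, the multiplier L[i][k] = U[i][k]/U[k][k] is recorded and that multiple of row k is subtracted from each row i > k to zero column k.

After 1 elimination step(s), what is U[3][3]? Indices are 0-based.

U[3][3] = -3

[col 0] pivot 3
  R1 -= -3*R0 → (0, 4, 2, -4)  (L[1][0] := -3)
  R2 -= 3*R0 → (0, -4, -4, 1)  (L[2][0] := 3)
  R3 -= -3*R0 → (0, 4, 0, -3)  (L[3][0] := -3)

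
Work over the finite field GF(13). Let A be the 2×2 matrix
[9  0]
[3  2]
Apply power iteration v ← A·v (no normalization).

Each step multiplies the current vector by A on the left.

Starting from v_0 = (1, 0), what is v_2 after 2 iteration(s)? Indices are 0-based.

v_2 = (3, 7)

v_0 = (1, 0).
v_1 = A·v_0 = (9, 3).
v_2 = A·v_1 = (3, 7).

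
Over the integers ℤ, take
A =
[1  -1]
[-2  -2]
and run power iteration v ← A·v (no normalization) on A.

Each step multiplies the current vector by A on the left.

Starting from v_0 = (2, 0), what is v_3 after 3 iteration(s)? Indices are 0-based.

v_0 = (2, 0).
v_1 = A·v_0 = (2, -4).
v_2 = A·v_1 = (6, 4).
v_3 = A·v_2 = (2, -20).

v_3 = (2, -20)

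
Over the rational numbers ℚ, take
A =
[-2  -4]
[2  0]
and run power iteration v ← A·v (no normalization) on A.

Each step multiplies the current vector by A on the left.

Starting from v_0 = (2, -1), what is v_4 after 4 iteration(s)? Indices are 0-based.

v_4 = (64, 64)

v_0 = (2, -1).
v_1 = A·v_0 = (0, 4).
v_2 = A·v_1 = (-16, 0).
v_3 = A·v_2 = (32, -32).
v_4 = A·v_3 = (64, 64).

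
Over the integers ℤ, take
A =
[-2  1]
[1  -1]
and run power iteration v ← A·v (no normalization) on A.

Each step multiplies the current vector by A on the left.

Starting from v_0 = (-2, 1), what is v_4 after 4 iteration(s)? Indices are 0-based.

v_0 = (-2, 1).
v_1 = A·v_0 = (5, -3).
v_2 = A·v_1 = (-13, 8).
v_3 = A·v_2 = (34, -21).
v_4 = A·v_3 = (-89, 55).

v_4 = (-89, 55)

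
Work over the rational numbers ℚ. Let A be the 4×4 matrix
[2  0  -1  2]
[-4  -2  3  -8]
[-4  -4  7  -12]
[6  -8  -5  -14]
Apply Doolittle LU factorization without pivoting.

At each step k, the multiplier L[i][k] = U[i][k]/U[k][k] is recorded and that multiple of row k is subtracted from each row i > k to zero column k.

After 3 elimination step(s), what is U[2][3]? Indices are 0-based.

U[2][3] = 0

[col 0] pivot 2
  R1 -= -2*R0 → (0, -2, 1, -4)  (L[1][0] := -2)
  R2 -= -2*R0 → (0, -4, 5, -8)  (L[2][0] := -2)
  R3 -= 3*R0 → (0, -8, -2, -20)  (L[3][0] := 3)
[col 1] pivot -2
  R2 -= 2*R1 → (0, 0, 3, 0)  (L[2][1] := 2)
  R3 -= 4*R1 → (0, 0, -6, -4)  (L[3][1] := 4)
[col 2] pivot 3
  R3 -= -2*R2 → (0, 0, 0, -4)  (L[3][2] := -2)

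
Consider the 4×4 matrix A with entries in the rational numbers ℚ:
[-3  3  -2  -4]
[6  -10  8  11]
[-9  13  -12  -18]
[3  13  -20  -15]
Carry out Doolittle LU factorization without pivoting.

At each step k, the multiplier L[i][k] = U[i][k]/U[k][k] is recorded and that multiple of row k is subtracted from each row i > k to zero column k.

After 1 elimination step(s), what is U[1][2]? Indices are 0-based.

U[1][2] = 4

Step 1: pivot at (0,0) is -3.
  row1 ← row1 − (-2)·row0  ⇒  L[1][0]=-2, U row1=(0, -4, 4, 3)
  row2 ← row2 − (3)·row0  ⇒  L[2][0]=3, U row2=(0, 4, -6, -6)
  row3 ← row3 − (-1)·row0  ⇒  L[3][0]=-1, U row3=(0, 16, -22, -19)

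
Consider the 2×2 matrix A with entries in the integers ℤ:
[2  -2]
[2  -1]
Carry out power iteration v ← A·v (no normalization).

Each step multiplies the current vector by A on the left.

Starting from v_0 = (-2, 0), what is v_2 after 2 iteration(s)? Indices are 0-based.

v_0 = (-2, 0).
v_1 = A·v_0 = (-4, -4).
v_2 = A·v_1 = (0, -4).

v_2 = (0, -4)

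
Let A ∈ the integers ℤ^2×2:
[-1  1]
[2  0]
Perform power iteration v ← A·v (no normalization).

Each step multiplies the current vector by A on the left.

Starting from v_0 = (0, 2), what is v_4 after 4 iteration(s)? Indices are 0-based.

v_0 = (0, 2).
v_1 = A·v_0 = (2, 0).
v_2 = A·v_1 = (-2, 4).
v_3 = A·v_2 = (6, -4).
v_4 = A·v_3 = (-10, 12).

v_4 = (-10, 12)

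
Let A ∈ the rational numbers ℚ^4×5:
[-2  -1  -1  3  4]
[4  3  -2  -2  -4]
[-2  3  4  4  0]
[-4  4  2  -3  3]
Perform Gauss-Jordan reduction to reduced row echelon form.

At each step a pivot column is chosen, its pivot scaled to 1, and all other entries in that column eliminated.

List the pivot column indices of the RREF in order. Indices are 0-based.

pivot columns: 0, 1, 2, 3

pivot(0,0)=-2: scale R0 → (1, 1/2, 1/2, -3/2, -2)
  clear (1,0): R1 −= (4)R0 → (0, 1, -4, 4, 4)
  clear (2,0): R2 −= (-2)R0 → (0, 4, 5, 1, -4)
  clear (3,0): R3 −= (-4)R0 → (0, 6, 4, -9, -5)
pivot(1,1)=1: scale R1 → (0, 1, -4, 4, 4)
  clear (0,1): R0 −= (1/2)R1 → (1, 0, 5/2, -7/2, -4)
  clear (2,1): R2 −= (4)R1 → (0, 0, 21, -15, -20)
  clear (3,1): R3 −= (6)R1 → (0, 0, 28, -33, -29)
pivot(2,2)=21: scale R2 → (0, 0, 1, -5/7, -20/21)
  clear (0,2): R0 −= (5/2)R2 → (1, 0, 0, -12/7, -34/21)
  clear (1,2): R1 −= (-4)R2 → (0, 1, 0, 8/7, 4/21)
  clear (3,2): R3 −= (28)R2 → (0, 0, 0, -13, -7/3)
pivot(3,3)=-13: scale R3 → (0, 0, 0, 1, 7/39)
  clear (0,3): R0 −= (-12/7)R3 → (1, 0, 0, 0, -358/273)
  clear (1,3): R1 −= (8/7)R3 → (0, 1, 0, 0, -4/273)
  clear (2,3): R2 −= (-5/7)R3 → (0, 0, 1, 0, -75/91)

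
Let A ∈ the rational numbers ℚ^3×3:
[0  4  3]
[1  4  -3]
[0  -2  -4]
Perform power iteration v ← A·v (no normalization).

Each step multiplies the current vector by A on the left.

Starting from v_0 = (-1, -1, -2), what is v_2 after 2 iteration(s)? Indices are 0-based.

v_0 = (-1, -1, -2).
v_1 = A·v_0 = (-10, 1, 10).
v_2 = A·v_1 = (34, -36, -42).

v_2 = (34, -36, -42)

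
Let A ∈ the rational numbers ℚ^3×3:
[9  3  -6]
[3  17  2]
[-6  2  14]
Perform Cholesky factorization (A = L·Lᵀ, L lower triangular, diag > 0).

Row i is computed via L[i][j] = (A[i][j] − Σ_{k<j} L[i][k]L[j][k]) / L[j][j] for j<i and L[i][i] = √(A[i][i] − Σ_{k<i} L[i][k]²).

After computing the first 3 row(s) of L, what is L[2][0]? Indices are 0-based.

Step 1: L[0][0] = √(9) = 3.
  L[1][0] = (3) / L[0][0] = 1.
Step 2: L[1][1] = √(16) = 4.
  L[2][0] = (-6) / L[0][0] = -2.
  L[2][1] = (4) / L[1][1] = 1.
Step 3: L[2][2] = √(9) = 3.

L[2][0] = -2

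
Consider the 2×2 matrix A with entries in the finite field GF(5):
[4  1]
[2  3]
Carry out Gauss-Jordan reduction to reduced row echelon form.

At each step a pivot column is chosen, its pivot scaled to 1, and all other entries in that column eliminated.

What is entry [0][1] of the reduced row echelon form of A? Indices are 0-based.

M[0][1] = 4

[1] R0 /= 4  ⇒  (1, 4)
     R1 -= 2·R0  ⇒  (0, 0)
column 1 empty below row 1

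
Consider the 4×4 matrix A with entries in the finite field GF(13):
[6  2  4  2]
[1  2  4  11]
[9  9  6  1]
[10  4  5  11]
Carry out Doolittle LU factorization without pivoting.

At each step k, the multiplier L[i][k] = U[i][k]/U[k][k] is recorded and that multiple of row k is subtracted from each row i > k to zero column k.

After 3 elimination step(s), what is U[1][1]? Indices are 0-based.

U[1][1] = 6

k=0: U[0][0]=6
  eliminate (1,0): mult=11, new row 1: (0, 6, 12, 2); set L[1][0]=11
  eliminate (2,0): mult=8, new row 2: (0, 6, 0, 11); set L[2][0]=8
  eliminate (3,0): mult=6, new row 3: (0, 5, 7, 12); set L[3][0]=6
k=1: U[1][1]=6
  eliminate (2,1): mult=1, new row 2: (0, 0, 1, 9); set L[2][1]=1
  eliminate (3,1): mult=3, new row 3: (0, 0, 10, 6); set L[3][1]=3
k=2: U[2][2]=1
  eliminate (3,2): mult=10, new row 3: (0, 0, 0, 7); set L[3][2]=10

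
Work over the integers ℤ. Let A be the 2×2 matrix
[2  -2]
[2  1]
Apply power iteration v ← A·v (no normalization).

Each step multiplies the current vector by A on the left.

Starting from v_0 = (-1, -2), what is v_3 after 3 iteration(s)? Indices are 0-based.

v_3 = (24, 24)

v_0 = (-1, -2).
v_1 = A·v_0 = (2, -4).
v_2 = A·v_1 = (12, 0).
v_3 = A·v_2 = (24, 24).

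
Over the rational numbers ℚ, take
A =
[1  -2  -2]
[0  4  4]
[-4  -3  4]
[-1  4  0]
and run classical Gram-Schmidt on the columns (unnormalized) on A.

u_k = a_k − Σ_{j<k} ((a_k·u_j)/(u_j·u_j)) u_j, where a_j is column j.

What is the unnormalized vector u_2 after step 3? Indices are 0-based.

Step 1: u_0 = a_0 = (1, 0, -4, -1).
Step 2: u_1 = a_1 − (1/3)·u_0 = (-7/3, 4, -5/3, 13/3).
Step 3: u_2 = a_2 − (-1)·u_0 − (14/43)·u_1 = (-31/129, 116/43, 70/129, -311/129).

u_2 = (-31/129, 116/43, 70/129, -311/129)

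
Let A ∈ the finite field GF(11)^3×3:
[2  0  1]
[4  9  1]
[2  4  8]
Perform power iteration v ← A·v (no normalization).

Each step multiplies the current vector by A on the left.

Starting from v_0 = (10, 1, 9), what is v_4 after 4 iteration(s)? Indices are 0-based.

v_0 = (10, 1, 9).
v_1 = A·v_0 = (7, 3, 8).
v_2 = A·v_1 = (0, 8, 2).
v_3 = A·v_2 = (2, 8, 4).
v_4 = A·v_3 = (8, 7, 2).

v_4 = (8, 7, 2)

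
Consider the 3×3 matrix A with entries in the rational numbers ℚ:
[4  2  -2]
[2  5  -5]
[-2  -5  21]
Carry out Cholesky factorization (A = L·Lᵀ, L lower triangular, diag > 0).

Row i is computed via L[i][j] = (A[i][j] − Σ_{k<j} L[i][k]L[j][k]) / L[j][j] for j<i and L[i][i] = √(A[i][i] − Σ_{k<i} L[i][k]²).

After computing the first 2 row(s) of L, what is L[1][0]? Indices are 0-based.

Step 1: L[0][0] = √(4) = 2.
  L[1][0] = (2) / L[0][0] = 1.
Step 2: L[1][1] = √(4) = 2.

L[1][0] = 1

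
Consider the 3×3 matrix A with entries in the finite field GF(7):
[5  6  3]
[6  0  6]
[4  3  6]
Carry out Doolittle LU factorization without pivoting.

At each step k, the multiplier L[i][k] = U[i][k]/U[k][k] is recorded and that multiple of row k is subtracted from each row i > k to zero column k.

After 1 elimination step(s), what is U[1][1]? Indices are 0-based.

[col 0] pivot 5
  R1 -= 4*R0 → (0, 4, 1)  (L[1][0] := 4)
  R2 -= 5*R0 → (0, 1, 5)  (L[2][0] := 5)

U[1][1] = 4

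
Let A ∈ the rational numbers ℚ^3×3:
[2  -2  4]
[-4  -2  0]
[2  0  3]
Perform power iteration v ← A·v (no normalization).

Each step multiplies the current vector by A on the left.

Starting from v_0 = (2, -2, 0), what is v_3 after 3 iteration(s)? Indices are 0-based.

v_0 = (2, -2, 0).
v_1 = A·v_0 = (8, -4, 4).
v_2 = A·v_1 = (40, -24, 28).
v_3 = A·v_2 = (240, -112, 164).

v_3 = (240, -112, 164)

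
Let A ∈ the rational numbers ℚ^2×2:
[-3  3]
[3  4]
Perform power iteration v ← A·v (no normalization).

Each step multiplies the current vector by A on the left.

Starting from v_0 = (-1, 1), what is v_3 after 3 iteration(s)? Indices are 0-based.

v_0 = (-1, 1).
v_1 = A·v_0 = (6, 1).
v_2 = A·v_1 = (-15, 22).
v_3 = A·v_2 = (111, 43).

v_3 = (111, 43)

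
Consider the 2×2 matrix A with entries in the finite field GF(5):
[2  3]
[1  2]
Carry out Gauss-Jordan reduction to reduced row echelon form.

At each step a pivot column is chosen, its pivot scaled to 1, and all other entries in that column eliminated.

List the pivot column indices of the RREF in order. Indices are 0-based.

pivot columns: 0, 1

[1] R0 /= 2  ⇒  (1, 4)
     R1 -= 1·R0  ⇒  (0, 3)
[2] R1 /= 3  ⇒  (0, 1)
     R0 -= 4·R1  ⇒  (1, 0)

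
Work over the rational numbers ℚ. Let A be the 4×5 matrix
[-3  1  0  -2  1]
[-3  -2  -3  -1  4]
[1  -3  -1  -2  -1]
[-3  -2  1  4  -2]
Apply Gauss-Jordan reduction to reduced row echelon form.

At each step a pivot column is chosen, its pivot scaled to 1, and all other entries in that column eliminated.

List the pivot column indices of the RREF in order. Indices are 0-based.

[1] R0 /= -3  ⇒  (1, -1/3, 0, 2/3, -1/3)
     R1 -= -3·R0  ⇒  (0, -3, -3, 1, 3)
     R2 -= 1·R0  ⇒  (0, -8/3, -1, -8/3, -2/3)
     R3 -= -3·R0  ⇒  (0, -3, 1, 6, -3)
[2] R1 /= -3  ⇒  (0, 1, 1, -1/3, -1)
     R0 -= -1/3·R1  ⇒  (1, 0, 1/3, 5/9, -2/3)
     R2 -= -8/3·R1  ⇒  (0, 0, 5/3, -32/9, -10/3)
     R3 -= -3·R1  ⇒  (0, 0, 4, 5, -6)
[3] R2 /= 5/3  ⇒  (0, 0, 1, -32/15, -2)
     R0 -= 1/3·R2  ⇒  (1, 0, 0, 19/15, 0)
     R1 -= 1·R2  ⇒  (0, 1, 0, 9/5, 1)
     R3 -= 4·R2  ⇒  (0, 0, 0, 203/15, 2)
[4] R3 /= 203/15  ⇒  (0, 0, 0, 1, 30/203)
     R0 -= 19/15·R3  ⇒  (1, 0, 0, 0, -38/203)
     R1 -= 9/5·R3  ⇒  (0, 1, 0, 0, 149/203)
     R2 -= -32/15·R3  ⇒  (0, 0, 1, 0, -342/203)

pivot columns: 0, 1, 2, 3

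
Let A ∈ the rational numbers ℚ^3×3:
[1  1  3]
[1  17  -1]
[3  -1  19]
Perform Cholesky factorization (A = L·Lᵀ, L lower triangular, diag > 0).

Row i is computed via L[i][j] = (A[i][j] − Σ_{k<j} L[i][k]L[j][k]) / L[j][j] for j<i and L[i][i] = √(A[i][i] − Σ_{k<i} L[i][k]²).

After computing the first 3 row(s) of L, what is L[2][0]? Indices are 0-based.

L[2][0] = 3

Step 1: L[0][0] = √(1) = 1.
  L[1][0] = (1) / L[0][0] = 1.
Step 2: L[1][1] = √(16) = 4.
  L[2][0] = (3) / L[0][0] = 3.
  L[2][1] = (-4) / L[1][1] = -1.
Step 3: L[2][2] = √(9) = 3.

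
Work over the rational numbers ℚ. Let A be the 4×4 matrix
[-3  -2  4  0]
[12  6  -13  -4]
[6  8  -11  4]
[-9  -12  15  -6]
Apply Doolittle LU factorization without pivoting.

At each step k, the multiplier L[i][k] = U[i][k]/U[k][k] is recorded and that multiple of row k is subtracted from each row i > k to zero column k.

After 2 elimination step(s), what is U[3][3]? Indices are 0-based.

Step 1: pivot at (0,0) is -3.
  row1 ← row1 − (-4)·row0  ⇒  L[1][0]=-4, U row1=(0, -2, 3, -4)
  row2 ← row2 − (-2)·row0  ⇒  L[2][0]=-2, U row2=(0, 4, -3, 4)
  row3 ← row3 − (3)·row0  ⇒  L[3][0]=3, U row3=(0, -6, 3, -6)
Step 2: pivot at (1,1) is -2.
  row2 ← row2 − (-2)·row1  ⇒  L[2][1]=-2, U row2=(0, 0, 3, -4)
  row3 ← row3 − (3)·row1  ⇒  L[3][1]=3, U row3=(0, 0, -6, 6)

U[3][3] = 6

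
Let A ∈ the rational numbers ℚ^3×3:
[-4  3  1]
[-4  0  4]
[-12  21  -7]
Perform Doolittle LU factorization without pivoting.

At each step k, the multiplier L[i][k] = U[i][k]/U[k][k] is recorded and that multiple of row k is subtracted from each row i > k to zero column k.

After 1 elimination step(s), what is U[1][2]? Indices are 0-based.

U[1][2] = 3

Step 1: pivot at (0,0) is -4.
  row1 ← row1 − (1)·row0  ⇒  L[1][0]=1, U row1=(0, -3, 3)
  row2 ← row2 − (3)·row0  ⇒  L[2][0]=3, U row2=(0, 12, -10)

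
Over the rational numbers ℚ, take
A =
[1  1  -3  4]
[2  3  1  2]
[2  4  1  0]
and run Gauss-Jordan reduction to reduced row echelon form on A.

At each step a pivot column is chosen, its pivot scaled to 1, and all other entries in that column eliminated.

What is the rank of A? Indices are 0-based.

rank = 3

[1] R0 /= 1  ⇒  (1, 1, -3, 4)
     R1 -= 2·R0  ⇒  (0, 1, 7, -6)
     R2 -= 2·R0  ⇒  (0, 2, 7, -8)
[2] R1 /= 1  ⇒  (0, 1, 7, -6)
     R0 -= 1·R1  ⇒  (1, 0, -10, 10)
     R2 -= 2·R1  ⇒  (0, 0, -7, 4)
[3] R2 /= -7  ⇒  (0, 0, 1, -4/7)
     R0 -= -10·R2  ⇒  (1, 0, 0, 30/7)
     R1 -= 7·R2  ⇒  (0, 1, 0, -2)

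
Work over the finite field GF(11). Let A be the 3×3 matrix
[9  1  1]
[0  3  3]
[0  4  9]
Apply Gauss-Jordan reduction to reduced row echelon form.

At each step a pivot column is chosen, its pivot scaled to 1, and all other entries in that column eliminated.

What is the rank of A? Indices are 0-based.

rank = 3

[1] R0 /= 9  ⇒  (1, 5, 5)
[2] R1 /= 3  ⇒  (0, 1, 1)
     R0 -= 5·R1  ⇒  (1, 0, 0)
     R2 -= 4·R1  ⇒  (0, 0, 5)
[3] R2 /= 5  ⇒  (0, 0, 1)
     R1 -= 1·R2  ⇒  (0, 1, 0)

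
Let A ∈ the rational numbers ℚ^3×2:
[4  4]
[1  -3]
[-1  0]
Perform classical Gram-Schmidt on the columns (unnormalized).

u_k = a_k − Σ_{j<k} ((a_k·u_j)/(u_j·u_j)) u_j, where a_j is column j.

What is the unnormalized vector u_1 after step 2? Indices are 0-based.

Step 1: u_0 = a_0 = (4, 1, -1).
Step 2: u_1 = a_1 − (13/18)·u_0 = (10/9, -67/18, 13/18).

u_1 = (10/9, -67/18, 13/18)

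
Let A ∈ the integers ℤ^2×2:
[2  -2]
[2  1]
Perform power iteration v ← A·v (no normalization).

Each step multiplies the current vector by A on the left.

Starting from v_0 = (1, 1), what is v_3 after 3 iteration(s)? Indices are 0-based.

v_0 = (1, 1).
v_1 = A·v_0 = (0, 3).
v_2 = A·v_1 = (-6, 3).
v_3 = A·v_2 = (-18, -9).

v_3 = (-18, -9)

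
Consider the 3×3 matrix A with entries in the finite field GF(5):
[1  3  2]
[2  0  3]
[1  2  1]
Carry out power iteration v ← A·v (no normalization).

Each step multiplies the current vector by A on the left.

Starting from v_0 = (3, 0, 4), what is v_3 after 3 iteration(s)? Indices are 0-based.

v_3 = (1, 0, 4)

v_0 = (3, 0, 4).
v_1 = A·v_0 = (1, 3, 2).
v_2 = A·v_1 = (4, 3, 4).
v_3 = A·v_2 = (1, 0, 4).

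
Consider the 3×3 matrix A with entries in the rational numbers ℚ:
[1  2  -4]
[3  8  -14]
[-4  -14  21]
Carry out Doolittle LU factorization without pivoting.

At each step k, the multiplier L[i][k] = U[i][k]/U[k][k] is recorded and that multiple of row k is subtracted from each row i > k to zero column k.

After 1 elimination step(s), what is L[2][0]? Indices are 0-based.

[col 0] pivot 1
  R1 -= 3*R0 → (0, 2, -2)  (L[1][0] := 3)
  R2 -= -4*R0 → (0, -6, 5)  (L[2][0] := -4)

L[2][0] = -4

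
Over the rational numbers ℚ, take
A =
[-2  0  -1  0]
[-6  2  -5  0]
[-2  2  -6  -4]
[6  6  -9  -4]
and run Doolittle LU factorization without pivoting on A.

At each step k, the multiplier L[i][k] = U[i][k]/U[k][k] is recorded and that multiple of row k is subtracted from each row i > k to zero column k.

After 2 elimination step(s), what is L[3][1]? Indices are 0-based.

Step 1: pivot at (0,0) is -2.
  row1 ← row1 − (3)·row0  ⇒  L[1][0]=3, U row1=(0, 2, -2, 0)
  row2 ← row2 − (1)·row0  ⇒  L[2][0]=1, U row2=(0, 2, -5, -4)
  row3 ← row3 − (-3)·row0  ⇒  L[3][0]=-3, U row3=(0, 6, -12, -4)
Step 2: pivot at (1,1) is 2.
  row2 ← row2 − (1)·row1  ⇒  L[2][1]=1, U row2=(0, 0, -3, -4)
  row3 ← row3 − (3)·row1  ⇒  L[3][1]=3, U row3=(0, 0, -6, -4)

L[3][1] = 3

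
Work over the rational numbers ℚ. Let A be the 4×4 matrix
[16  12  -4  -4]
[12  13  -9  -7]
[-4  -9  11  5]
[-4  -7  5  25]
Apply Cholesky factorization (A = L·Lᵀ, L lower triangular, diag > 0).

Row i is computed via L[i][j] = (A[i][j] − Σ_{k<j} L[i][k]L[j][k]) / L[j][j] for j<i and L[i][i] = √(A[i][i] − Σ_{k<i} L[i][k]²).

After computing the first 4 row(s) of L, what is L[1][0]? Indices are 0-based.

L[1][0] = 3

Step 1: L[0][0] = √(16) = 4.
  L[1][0] = (12) / L[0][0] = 3.
Step 2: L[1][1] = √(4) = 2.
  L[2][0] = (-4) / L[0][0] = -1.
  L[2][1] = (-6) / L[1][1] = -3.
Step 3: L[2][2] = √(1) = 1.
  L[3][0] = (-4) / L[0][0] = -1.
  L[3][1] = (-4) / L[1][1] = -2.
  L[3][2] = (-2) / L[2][2] = -2.
Step 4: L[3][3] = √(16) = 4.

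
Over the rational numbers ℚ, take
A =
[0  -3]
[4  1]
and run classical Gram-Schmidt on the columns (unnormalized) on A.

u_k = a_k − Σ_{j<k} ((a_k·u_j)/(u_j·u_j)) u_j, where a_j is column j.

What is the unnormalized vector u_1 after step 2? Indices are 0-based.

u_1 = (-3, 0)

Step 1: u_0 = a_0 = (0, 4).
Step 2: u_1 = a_1 − (1/4)·u_0 = (-3, 0).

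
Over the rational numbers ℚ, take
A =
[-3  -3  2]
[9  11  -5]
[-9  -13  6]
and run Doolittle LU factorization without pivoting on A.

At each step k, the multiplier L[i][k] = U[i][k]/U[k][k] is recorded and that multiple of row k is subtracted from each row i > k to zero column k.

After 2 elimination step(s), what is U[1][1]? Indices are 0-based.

U[1][1] = 2

k=0: U[0][0]=-3
  eliminate (1,0): mult=-3, new row 1: (0, 2, 1); set L[1][0]=-3
  eliminate (2,0): mult=3, new row 2: (0, -4, 0); set L[2][0]=3
k=1: U[1][1]=2
  eliminate (2,1): mult=-2, new row 2: (0, 0, 2); set L[2][1]=-2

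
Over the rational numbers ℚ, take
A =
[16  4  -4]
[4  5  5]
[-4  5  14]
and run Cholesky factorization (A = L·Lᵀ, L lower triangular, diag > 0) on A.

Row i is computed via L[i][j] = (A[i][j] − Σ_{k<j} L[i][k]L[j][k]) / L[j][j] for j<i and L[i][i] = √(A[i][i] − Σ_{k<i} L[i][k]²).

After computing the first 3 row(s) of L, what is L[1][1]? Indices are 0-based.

L[1][1] = 2

Step 1: L[0][0] = √(16) = 4.
  L[1][0] = (4) / L[0][0] = 1.
Step 2: L[1][1] = √(4) = 2.
  L[2][0] = (-4) / L[0][0] = -1.
  L[2][1] = (6) / L[1][1] = 3.
Step 3: L[2][2] = √(4) = 2.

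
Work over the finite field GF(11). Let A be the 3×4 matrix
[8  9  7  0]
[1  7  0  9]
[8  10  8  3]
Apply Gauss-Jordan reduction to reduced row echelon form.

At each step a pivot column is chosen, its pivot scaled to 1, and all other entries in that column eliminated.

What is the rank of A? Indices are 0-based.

rank = 3

step 1: normalize row 0 (÷8) = (1, 8, 5, 0)
  row 1: subtract 1×row0 = (0, 10, 6, 9)
  row 2: subtract 8×row0 = (0, 1, 1, 3)
step 2: normalize row 1 (÷10) = (0, 1, 5, 2)
  row 0: subtract 8×row1 = (1, 0, 9, 6)
  row 2: subtract 1×row1 = (0, 0, 7, 1)
step 3: normalize row 2 (÷7) = (0, 0, 1, 8)
  row 0: subtract 9×row2 = (1, 0, 0, 0)
  row 1: subtract 5×row2 = (0, 1, 0, 6)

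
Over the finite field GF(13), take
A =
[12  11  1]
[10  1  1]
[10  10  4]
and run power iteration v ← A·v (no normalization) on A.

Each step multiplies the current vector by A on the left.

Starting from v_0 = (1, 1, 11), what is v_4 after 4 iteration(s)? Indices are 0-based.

v_4 = (2, 11, 10)

v_0 = (1, 1, 11).
v_1 = A·v_0 = (8, 9, 12).
v_2 = A·v_1 = (12, 10, 10).
v_3 = A·v_2 = (4, 10, 0).
v_4 = A·v_3 = (2, 11, 10).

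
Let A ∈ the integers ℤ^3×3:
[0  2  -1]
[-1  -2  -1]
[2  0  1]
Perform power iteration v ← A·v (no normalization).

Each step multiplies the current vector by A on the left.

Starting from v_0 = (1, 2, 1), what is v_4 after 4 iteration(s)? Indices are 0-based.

v_0 = (1, 2, 1).
v_1 = A·v_0 = (3, -6, 3).
v_2 = A·v_1 = (-15, 6, 9).
v_3 = A·v_2 = (3, -6, -21).
v_4 = A·v_3 = (9, 30, -15).

v_4 = (9, 30, -15)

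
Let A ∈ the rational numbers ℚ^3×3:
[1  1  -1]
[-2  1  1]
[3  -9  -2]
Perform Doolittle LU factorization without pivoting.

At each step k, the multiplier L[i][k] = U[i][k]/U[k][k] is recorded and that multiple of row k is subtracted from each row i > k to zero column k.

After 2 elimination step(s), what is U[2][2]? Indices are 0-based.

U[2][2] = -3

k=0: U[0][0]=1
  eliminate (1,0): mult=-2, new row 1: (0, 3, -1); set L[1][0]=-2
  eliminate (2,0): mult=3, new row 2: (0, -12, 1); set L[2][0]=3
k=1: U[1][1]=3
  eliminate (2,1): mult=-4, new row 2: (0, 0, -3); set L[2][1]=-4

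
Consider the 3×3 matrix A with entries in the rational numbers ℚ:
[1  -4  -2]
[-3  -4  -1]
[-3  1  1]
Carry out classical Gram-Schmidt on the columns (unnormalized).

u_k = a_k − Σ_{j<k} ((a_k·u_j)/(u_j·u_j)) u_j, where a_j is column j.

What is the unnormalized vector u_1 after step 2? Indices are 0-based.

Step 1: u_0 = a_0 = (1, -3, -3).
Step 2: u_1 = a_1 − (5/19)·u_0 = (-81/19, -61/19, 34/19).

u_1 = (-81/19, -61/19, 34/19)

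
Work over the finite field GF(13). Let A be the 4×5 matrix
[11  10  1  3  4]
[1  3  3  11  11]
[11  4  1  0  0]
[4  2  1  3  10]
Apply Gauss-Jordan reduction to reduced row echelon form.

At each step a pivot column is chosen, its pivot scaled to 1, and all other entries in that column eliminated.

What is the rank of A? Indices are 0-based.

[1] R0 /= 11  ⇒  (1, 8, 6, 5, 11)
     R1 -= 1·R0  ⇒  (0, 8, 10, 6, 0)
     R2 -= 11·R0  ⇒  (0, 7, 0, 10, 9)
     R3 -= 4·R0  ⇒  (0, 9, 3, 9, 5)
[2] R1 /= 8  ⇒  (0, 1, 11, 4, 0)
     R0 -= 8·R1  ⇒  (1, 0, 9, 12, 11)
     R2 -= 7·R1  ⇒  (0, 0, 1, 8, 9)
     R3 -= 9·R1  ⇒  (0, 0, 8, 12, 5)
[3] R2 /= 1  ⇒  (0, 0, 1, 8, 9)
     R0 -= 9·R2  ⇒  (1, 0, 0, 5, 8)
     R1 -= 11·R2  ⇒  (0, 1, 0, 7, 5)
     R3 -= 8·R2  ⇒  (0, 0, 0, 0, 11)
column 3 empty below row 3
[4] R3 /= 11  ⇒  (0, 0, 0, 0, 1)
     R0 -= 8·R3  ⇒  (1, 0, 0, 5, 0)
     R1 -= 5·R3  ⇒  (0, 1, 0, 7, 0)
     R2 -= 9·R3  ⇒  (0, 0, 1, 8, 0)

rank = 4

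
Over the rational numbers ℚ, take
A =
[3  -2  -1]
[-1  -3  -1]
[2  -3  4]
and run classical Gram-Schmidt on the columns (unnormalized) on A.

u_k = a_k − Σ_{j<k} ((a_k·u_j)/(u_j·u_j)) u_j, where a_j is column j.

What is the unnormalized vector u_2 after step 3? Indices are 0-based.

u_2 = (-522/227, -290/227, 638/227)

Step 1: u_0 = a_0 = (3, -1, 2).
Step 2: u_1 = a_1 − (-9/14)·u_0 = (-1/14, -51/14, -12/7).
Step 3: u_2 = a_2 − (3/7)·u_0 − (-44/227)·u_1 = (-522/227, -290/227, 638/227).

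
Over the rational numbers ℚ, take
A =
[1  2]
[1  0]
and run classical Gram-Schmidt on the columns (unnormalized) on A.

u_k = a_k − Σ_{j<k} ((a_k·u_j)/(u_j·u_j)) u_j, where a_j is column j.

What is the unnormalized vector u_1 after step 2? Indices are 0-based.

u_1 = (1, -1)

Step 1: u_0 = a_0 = (1, 1).
Step 2: u_1 = a_1 − (1)·u_0 = (1, -1).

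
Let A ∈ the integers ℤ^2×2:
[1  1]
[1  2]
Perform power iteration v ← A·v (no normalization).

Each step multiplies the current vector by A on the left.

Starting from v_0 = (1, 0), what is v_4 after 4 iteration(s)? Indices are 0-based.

v_0 = (1, 0).
v_1 = A·v_0 = (1, 1).
v_2 = A·v_1 = (2, 3).
v_3 = A·v_2 = (5, 8).
v_4 = A·v_3 = (13, 21).

v_4 = (13, 21)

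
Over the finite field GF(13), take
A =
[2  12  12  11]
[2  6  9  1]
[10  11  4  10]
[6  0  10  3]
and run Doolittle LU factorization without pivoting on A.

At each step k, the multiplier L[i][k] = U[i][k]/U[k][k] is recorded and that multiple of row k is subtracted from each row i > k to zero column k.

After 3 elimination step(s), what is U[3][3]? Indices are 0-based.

[col 0] pivot 2
  R1 -= 1*R0 → (0, 7, 10, 3)  (L[1][0] := 1)
  R2 -= 5*R0 → (0, 3, 9, 7)  (L[2][0] := 5)
  R3 -= 3*R0 → (0, 3, 0, 9)  (L[3][0] := 3)
[col 1] pivot 7
  R2 -= 6*R1 → (0, 0, 1, 2)  (L[2][1] := 6)
  R3 -= 6*R1 → (0, 0, 5, 4)  (L[3][1] := 6)
[col 2] pivot 1
  R3 -= 5*R2 → (0, 0, 0, 7)  (L[3][2] := 5)

U[3][3] = 7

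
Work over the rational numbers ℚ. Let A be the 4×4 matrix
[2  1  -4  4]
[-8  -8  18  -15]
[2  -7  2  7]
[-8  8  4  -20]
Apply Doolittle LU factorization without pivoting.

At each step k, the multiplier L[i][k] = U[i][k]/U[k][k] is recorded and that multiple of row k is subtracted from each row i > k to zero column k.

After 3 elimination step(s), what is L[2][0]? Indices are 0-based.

L[2][0] = 1

[col 0] pivot 2
  R1 -= -4*R0 → (0, -4, 2, 1)  (L[1][0] := -4)
  R2 -= 1*R0 → (0, -8, 6, 3)  (L[2][0] := 1)
  R3 -= -4*R0 → (0, 12, -12, -4)  (L[3][0] := -4)
[col 1] pivot -4
  R2 -= 2*R1 → (0, 0, 2, 1)  (L[2][1] := 2)
  R3 -= -3*R1 → (0, 0, -6, -1)  (L[3][1] := -3)
[col 2] pivot 2
  R3 -= -3*R2 → (0, 0, 0, 2)  (L[3][2] := -3)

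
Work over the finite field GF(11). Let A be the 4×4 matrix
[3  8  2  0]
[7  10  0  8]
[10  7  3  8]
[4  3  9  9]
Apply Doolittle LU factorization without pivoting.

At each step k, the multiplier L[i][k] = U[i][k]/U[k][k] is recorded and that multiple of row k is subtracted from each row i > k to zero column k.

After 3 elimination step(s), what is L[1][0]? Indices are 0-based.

[col 0] pivot 3
  R1 -= 6*R0 → (0, 6, 10, 8)  (L[1][0] := 6)
  R2 -= 7*R0 → (0, 6, 0, 8)  (L[2][0] := 7)
  R3 -= 5*R0 → (0, 7, 10, 9)  (L[3][0] := 5)
[col 1] pivot 6
  R2 -= 1*R1 → (0, 0, 1, 0)  (L[2][1] := 1)
  R3 -= 3*R1 → (0, 0, 2, 7)  (L[3][1] := 3)
[col 2] pivot 1
  R3 -= 2*R2 → (0, 0, 0, 7)  (L[3][2] := 2)

L[1][0] = 6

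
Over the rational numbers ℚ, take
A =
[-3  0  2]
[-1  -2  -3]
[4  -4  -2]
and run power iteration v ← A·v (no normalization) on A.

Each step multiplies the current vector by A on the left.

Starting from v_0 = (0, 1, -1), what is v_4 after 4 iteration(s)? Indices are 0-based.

v_0 = (0, 1, -1).
v_1 = A·v_0 = (-2, 1, -2).
v_2 = A·v_1 = (2, 6, -8).
v_3 = A·v_2 = (-22, 10, 0).
v_4 = A·v_3 = (66, 2, -128).

v_4 = (66, 2, -128)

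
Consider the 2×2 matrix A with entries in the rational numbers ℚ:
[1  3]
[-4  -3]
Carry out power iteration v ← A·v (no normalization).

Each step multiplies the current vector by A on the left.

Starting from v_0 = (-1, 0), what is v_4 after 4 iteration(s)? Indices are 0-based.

v_0 = (-1, 0).
v_1 = A·v_0 = (-1, 4).
v_2 = A·v_1 = (11, -8).
v_3 = A·v_2 = (-13, -20).
v_4 = A·v_3 = (-73, 112).

v_4 = (-73, 112)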